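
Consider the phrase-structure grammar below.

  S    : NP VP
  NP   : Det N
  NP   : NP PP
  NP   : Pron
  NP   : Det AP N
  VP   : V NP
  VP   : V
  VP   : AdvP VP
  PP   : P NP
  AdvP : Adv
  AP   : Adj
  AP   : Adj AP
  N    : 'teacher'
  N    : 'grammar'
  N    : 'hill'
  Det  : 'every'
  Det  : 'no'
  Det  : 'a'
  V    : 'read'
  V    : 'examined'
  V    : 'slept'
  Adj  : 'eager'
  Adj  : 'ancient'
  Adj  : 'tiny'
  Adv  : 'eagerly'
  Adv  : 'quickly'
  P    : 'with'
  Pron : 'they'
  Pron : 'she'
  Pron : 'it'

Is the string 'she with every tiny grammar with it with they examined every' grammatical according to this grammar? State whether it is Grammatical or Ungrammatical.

Ungrammatical

For S → NP VP, every NP-prefix leaves a non-VP remainder: after 'she' the remainder is not a VP; after 'she with every tiny grammar' the remainder is not a VP; after 'she with every tiny grammar with it' the remainder is not a VP (and 1 more).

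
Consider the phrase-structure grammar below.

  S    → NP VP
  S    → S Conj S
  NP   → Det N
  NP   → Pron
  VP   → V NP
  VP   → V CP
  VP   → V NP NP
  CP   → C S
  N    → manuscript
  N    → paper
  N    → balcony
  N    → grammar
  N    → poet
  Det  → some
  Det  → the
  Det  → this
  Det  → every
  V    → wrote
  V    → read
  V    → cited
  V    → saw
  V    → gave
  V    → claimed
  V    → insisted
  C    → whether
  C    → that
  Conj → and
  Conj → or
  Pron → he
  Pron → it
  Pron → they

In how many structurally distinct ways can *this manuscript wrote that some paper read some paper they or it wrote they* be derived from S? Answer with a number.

2

The two bracketings:
[S [NP [Det this] [N manuscript]] [VP [V wrote] [CP [C that] [S [S [NP [Det some] [N paper]] [VP [V read] [NP [Det some] [N paper]] [NP [Pron they]]]] [Conj or] [S [NP [Pron it]] [VP [V wrote] [NP [Pron they]]]]]]]]
[S [S [NP [Det this] [N manuscript]] [VP [V wrote] [CP [C that] [S [NP [Det some] [N paper]] [VP [V read] [NP [Det some] [N paper]] [NP [Pron they]]]]]]] [Conj or] [S [NP [Pron it]] [VP [V wrote] [NP [Pron they]]]]]
The trees differ in how a recursive rule is bracketed over the same span.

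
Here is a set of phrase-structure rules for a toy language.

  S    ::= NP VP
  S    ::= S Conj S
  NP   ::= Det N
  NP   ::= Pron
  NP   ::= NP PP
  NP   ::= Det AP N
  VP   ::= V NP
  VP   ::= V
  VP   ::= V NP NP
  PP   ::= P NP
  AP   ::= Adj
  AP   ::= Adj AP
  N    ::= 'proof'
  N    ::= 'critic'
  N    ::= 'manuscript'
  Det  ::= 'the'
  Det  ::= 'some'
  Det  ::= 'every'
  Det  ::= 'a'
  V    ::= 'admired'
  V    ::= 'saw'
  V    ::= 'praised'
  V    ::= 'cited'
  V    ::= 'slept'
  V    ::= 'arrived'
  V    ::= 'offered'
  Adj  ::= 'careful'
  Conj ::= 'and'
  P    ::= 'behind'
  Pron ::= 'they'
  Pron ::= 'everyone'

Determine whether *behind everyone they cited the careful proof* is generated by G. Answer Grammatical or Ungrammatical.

For S → NP VP, no prefix of the string parses as an NP. The alternative S rule S → S Conj S likewise has no satisfying split.

Ungrammatical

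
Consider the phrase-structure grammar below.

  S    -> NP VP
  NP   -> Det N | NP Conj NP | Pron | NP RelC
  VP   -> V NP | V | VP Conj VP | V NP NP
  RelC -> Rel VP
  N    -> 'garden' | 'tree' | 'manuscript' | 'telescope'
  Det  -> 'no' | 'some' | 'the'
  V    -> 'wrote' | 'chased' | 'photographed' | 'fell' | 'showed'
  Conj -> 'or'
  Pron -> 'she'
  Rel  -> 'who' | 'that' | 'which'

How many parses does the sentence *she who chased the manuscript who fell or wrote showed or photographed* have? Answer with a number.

Two of the 3 distinct bracketings:
[S [NP [NP [Pron she]] [RelC [Rel who] [VP [V chased] [NP [NP [Det the] [N manuscript]] [RelC [Rel who] [VP [VP [V fell]] [Conj or] [VP [V wrote]]]]]]]] [VP [VP [V showed]] [Conj or] [VP [V photographed]]]]
[S [NP [NP [Pron she]] [RelC [Rel who] [VP [VP [V chased] [NP [NP [Det the] [N manuscript]] [RelC [Rel who] [VP [V fell]]]]] [Conj or] [VP [V wrote]]]]] [VP [VP [V showed]] [Conj or] [VP [V photographed]]]]
The trees differ in how a recursive rule is bracketed over the same span.

3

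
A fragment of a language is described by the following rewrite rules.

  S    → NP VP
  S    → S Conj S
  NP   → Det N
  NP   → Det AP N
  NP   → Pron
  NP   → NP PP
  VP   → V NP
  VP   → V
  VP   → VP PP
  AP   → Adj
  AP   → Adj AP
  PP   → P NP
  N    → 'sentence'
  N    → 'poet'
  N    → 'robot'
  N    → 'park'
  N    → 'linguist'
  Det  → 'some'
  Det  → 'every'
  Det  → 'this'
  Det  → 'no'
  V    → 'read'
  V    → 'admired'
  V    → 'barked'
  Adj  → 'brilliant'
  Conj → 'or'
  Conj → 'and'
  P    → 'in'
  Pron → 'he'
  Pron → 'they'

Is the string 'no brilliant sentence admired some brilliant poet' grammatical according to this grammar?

[S [NP [Det no] [AP [Adj brilliant]] [N sentence]] [VP [V admired] [NP [Det some] [AP [Adj brilliant]] [N poet]]]]
The bracketing above is licensed at every node by one of the given productions, with S at the root.

Grammatical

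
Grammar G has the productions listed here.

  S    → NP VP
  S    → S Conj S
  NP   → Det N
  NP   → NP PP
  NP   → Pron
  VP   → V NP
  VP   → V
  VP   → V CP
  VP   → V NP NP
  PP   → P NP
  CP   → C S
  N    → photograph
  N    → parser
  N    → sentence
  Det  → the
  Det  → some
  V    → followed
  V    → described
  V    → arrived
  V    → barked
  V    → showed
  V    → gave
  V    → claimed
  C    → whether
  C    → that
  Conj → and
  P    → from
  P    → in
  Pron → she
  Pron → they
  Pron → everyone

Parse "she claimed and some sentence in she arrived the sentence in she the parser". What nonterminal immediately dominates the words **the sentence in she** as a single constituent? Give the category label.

NP

S
  S
    NP
      Pron: she
    VP
      V: claimed
  Conj: and
  S
    NP
      NP
        Det: some
        N: sentence
      PP
        P: in
        NP
          Pron: she
    VP
      V: arrived
      NP
        NP
          Det: the
          N: sentence
        PP
          P: in
          NP
            Pron: she
      NP
        Det: the
        N: parser
The span 'the sentence in she' is the NP node built by NP → NP PP.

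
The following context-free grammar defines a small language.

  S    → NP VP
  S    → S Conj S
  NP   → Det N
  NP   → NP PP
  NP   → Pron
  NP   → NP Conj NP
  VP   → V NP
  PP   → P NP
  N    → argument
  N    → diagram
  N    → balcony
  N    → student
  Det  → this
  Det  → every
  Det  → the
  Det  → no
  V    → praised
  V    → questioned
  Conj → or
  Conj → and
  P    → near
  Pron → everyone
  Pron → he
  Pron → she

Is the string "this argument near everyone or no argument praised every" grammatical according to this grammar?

Ungrammatical

For S → NP VP, every NP-prefix leaves a non-VP remainder: after 'this argument' the remainder is not a VP; after 'this argument near everyone' the remainder is not a VP; after 'this argument near everyone or no argument' the remainder is not a VP. The alternative S rule S → S Conj S likewise has no satisfying split.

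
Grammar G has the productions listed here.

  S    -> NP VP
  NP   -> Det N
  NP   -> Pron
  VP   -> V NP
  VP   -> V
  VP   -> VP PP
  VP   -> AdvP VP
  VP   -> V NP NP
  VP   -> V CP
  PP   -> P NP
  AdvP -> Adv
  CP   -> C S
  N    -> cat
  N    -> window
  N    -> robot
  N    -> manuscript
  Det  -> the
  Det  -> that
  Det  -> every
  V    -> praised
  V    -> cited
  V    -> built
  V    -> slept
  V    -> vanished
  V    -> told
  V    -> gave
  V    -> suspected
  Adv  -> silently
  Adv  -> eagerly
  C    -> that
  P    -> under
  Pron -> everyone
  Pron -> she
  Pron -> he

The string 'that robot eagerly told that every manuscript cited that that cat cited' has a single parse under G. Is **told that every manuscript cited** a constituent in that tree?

No

[S [NP [Det that] [N robot]] [VP [AdvP [Adv eagerly]] [VP [V told] [CP [C that] [S [NP [Det every] [N manuscript]] [VP [V cited] [CP [C that] [S [NP [Det that] [N cat]] [VP [V cited]]]]]]]]]]
The smallest constituent containing 'told that every manuscript cited' is the VP spanning 'told that every manuscript cited that that cat cited'; no single node in the tree dominates exactly the given words.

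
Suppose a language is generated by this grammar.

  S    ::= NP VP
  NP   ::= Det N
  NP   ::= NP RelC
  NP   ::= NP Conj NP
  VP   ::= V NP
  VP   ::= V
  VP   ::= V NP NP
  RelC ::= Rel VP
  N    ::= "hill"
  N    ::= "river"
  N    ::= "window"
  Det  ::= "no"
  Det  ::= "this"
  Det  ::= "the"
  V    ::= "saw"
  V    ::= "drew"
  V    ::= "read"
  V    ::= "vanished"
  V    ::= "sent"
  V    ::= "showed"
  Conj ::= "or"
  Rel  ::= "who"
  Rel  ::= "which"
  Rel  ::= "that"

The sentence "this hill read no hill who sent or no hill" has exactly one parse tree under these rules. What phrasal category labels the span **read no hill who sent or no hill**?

VP

[S [NP [Det this] [N hill]] [VP [V read] [NP [NP [NP [Det no] [N hill]] [RelC [Rel who] [VP [V sent]]]] [Conj or] [NP [Det no] [N hill]]]]]
The span 'read no hill who sent or no hill' is the VP node built by VP → V NP.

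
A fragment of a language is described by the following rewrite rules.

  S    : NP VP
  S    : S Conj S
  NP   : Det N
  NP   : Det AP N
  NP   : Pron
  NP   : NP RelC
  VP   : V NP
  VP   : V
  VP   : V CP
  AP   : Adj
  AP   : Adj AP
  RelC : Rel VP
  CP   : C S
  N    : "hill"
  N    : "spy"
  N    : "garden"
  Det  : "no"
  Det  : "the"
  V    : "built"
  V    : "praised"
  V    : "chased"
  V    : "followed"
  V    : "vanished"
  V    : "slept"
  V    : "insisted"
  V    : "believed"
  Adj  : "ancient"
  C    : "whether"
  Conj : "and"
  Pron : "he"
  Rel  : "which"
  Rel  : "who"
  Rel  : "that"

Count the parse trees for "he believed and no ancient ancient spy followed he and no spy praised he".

2

The two bracketings:
[S [S [NP [Pron he]] [VP [V believed]]] [Conj and] [S [S [NP [Det no] [AP [Adj ancient] [AP [Adj ancient]]] [N spy]] [VP [V followed] [NP [Pron he]]]] [Conj and] [S [NP [Det no] [N spy]] [VP [V praised] [NP [Pron he]]]]]]
[S [S [S [NP [Pron he]] [VP [V believed]]] [Conj and] [S [NP [Det no] [AP [Adj ancient] [AP [Adj ancient]]] [N spy]] [VP [V followed] [NP [Pron he]]]]] [Conj and] [S [NP [Det no] [N spy]] [VP [V praised] [NP [Pron he]]]]]
The trees differ in how a recursive rule is bracketed over the same span.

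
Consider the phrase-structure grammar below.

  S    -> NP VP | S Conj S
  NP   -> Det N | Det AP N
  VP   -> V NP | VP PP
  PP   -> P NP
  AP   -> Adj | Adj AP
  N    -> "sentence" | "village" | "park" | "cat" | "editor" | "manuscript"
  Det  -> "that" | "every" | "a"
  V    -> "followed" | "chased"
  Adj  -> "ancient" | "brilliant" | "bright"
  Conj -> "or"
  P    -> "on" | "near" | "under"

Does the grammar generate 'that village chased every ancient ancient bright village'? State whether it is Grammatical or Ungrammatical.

[S [NP [Det that] [N village]] [VP [V chased] [NP [Det every] [AP [Adj ancient] [AP [Adj ancient] [AP [Adj bright]]]] [N village]]]]
The bracketing above is licensed at every node by one of the given productions, with S at the root.

Grammatical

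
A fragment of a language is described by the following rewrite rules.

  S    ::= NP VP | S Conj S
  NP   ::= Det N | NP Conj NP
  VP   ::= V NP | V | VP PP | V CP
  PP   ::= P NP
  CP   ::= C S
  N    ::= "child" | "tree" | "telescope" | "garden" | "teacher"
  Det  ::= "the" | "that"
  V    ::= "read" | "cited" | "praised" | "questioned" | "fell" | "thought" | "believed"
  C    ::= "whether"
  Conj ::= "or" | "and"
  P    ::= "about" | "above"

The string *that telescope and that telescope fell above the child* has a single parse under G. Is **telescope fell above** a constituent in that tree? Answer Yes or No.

No

[S [NP [NP [Det that] [N telescope]] [Conj and] [NP [Det that] [N telescope]]] [VP [VP [V fell]] [PP [P above] [NP [Det the] [N child]]]]]
The smallest constituent containing 'telescope fell above' is the S spanning 'that telescope and that telescope fell above the child'; no single node in the tree dominates exactly the given words.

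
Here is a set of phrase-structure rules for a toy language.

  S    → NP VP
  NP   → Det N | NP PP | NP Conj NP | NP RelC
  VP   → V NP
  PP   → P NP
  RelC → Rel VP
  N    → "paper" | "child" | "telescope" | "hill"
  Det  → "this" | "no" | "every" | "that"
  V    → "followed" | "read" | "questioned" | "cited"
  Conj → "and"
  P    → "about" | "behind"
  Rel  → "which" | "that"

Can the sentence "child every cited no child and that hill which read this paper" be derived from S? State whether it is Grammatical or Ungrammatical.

An N word can never sit immediately before a Det word in any string this grammar generates, so the substring 'child every' rules out a derivation.

Ungrammatical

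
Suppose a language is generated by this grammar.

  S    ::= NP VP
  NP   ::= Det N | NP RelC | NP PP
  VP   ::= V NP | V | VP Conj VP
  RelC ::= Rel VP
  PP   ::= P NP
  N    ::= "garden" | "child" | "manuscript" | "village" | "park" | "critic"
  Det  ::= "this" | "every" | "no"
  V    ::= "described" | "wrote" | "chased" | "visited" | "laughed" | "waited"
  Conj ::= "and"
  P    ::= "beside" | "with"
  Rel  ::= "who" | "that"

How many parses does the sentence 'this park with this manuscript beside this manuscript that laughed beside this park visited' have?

9

Two of the 9 distinct bracketings:
[S [NP [NP [Det this] [N park]] [PP [P with] [NP [NP [Det this] [N manuscript]] [PP [P beside] [NP [NP [NP [Det this] [N manuscript]] [RelC [Rel that] [VP [V laughed]]]] [PP [P beside] [NP [Det this] [N park]]]]]]]] [VP [V visited]]]
[S [NP [NP [Det this] [N park]] [PP [P with] [NP [NP [NP [NP [Det this] [N manuscript]] [PP [P beside] [NP [Det this] [N manuscript]]]] [RelC [Rel that] [VP [V laughed]]]] [PP [P beside] [NP [Det this] [N park]]]]]] [VP [V visited]]]
The trees differ in how a recursive rule is bracketed over the same span.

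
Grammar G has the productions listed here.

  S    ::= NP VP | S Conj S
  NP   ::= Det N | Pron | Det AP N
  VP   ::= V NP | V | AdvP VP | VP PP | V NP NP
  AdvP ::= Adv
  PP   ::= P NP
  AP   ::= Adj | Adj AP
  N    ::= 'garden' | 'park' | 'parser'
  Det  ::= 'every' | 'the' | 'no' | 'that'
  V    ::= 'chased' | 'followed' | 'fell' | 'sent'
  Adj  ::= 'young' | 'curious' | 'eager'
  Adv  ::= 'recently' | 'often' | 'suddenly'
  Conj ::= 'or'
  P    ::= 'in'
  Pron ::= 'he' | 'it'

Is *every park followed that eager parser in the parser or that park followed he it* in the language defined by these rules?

Grammatical

S
  S
    NP
      Det: every
      N: park
    VP
      VP
        V: followed
        NP
          Det: that
          AP
            Adj: eager
          N: parser
      PP
        P: in
        NP
          Det: the
          N: parser
  Conj: or
  S
    NP
      Det: that
      N: park
    VP
      V: followed
      NP
        Pron: he
      NP
        Pron: it
Every word is introduced by a lexical rule and the phrasal rules combine the resulting categories into a single S.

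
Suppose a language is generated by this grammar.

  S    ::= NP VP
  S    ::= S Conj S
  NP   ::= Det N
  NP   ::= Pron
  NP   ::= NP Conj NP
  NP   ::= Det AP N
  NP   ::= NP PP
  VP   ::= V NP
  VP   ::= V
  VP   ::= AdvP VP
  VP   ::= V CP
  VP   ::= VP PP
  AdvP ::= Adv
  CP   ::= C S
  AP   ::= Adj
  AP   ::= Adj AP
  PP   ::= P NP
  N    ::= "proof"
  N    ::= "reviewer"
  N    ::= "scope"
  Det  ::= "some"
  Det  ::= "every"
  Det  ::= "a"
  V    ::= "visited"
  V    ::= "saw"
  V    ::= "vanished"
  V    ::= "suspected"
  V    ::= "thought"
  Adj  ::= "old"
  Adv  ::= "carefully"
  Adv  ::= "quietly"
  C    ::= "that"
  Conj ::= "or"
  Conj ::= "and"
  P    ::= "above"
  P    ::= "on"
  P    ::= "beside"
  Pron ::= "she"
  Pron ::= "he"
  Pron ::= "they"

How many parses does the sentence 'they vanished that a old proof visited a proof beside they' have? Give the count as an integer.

Two of the 3 distinct bracketings:
[S [NP [Pron they]] [VP [V vanished] [CP [C that] [S [NP [Det a] [AP [Adj old]] [N proof]] [VP [V visited] [NP [NP [Det a] [N proof]] [PP [P beside] [NP [Pron they]]]]]]]]]
[S [NP [Pron they]] [VP [V vanished] [CP [C that] [S [NP [Det a] [AP [Adj old]] [N proof]] [VP [VP [V visited] [NP [Det a] [N proof]]] [PP [P beside] [NP [Pron they]]]]]]]]
The difference turns on whether NP → NP PP is used at the relevant span, versus an alternative expansion of NP.

3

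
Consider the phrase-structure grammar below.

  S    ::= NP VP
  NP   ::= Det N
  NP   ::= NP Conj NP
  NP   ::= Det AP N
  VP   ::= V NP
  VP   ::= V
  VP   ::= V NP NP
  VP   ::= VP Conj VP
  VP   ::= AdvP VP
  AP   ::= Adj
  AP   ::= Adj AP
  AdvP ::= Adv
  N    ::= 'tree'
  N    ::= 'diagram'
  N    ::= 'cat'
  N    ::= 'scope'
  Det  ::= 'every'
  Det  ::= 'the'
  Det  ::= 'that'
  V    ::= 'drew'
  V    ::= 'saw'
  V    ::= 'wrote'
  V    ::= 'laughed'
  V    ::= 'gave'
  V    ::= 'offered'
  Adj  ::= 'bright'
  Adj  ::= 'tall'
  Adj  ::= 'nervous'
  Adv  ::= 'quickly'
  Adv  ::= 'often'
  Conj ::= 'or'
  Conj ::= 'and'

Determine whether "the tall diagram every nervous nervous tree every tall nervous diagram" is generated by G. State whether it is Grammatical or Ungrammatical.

Ungrammatical

For S → NP VP, the only prefix that parses as NP is 'the tall diagram', but the remainder 'every nervous nervous tree every tall nervous diagram' is not a VP under these rules.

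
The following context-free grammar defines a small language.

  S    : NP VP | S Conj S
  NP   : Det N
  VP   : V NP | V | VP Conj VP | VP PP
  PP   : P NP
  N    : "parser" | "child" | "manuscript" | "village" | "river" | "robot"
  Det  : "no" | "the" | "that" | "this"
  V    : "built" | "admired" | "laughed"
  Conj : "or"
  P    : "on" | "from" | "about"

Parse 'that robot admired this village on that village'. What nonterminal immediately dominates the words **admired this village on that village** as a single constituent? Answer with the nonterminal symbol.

S
  NP
    Det: that
    N: robot
  VP
    VP
      V: admired
      NP
        Det: this
        N: village
    PP
      P: on
      NP
        Det: that
        N: village
The span 'admired this village on that village' is the VP node built by VP → VP PP.

VP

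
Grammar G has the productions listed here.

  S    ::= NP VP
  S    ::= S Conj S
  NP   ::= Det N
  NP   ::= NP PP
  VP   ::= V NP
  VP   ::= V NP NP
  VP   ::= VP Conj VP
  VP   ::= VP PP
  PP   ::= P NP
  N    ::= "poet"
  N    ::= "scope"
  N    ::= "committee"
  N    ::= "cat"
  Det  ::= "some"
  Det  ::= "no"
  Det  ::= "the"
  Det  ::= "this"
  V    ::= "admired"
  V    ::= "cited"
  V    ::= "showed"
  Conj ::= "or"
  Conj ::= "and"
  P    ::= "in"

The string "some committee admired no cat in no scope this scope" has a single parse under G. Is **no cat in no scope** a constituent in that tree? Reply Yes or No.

Yes

[S [NP [Det some] [N committee]] [VP [V admired] [NP [NP [Det no] [N cat]] [PP [P in] [NP [Det no] [N scope]]]] [NP [Det this] [N scope]]]]
The words 'no cat in no scope' are exhaustively dominated by a single NP node (built by NP → NP PP), so they form a constituent.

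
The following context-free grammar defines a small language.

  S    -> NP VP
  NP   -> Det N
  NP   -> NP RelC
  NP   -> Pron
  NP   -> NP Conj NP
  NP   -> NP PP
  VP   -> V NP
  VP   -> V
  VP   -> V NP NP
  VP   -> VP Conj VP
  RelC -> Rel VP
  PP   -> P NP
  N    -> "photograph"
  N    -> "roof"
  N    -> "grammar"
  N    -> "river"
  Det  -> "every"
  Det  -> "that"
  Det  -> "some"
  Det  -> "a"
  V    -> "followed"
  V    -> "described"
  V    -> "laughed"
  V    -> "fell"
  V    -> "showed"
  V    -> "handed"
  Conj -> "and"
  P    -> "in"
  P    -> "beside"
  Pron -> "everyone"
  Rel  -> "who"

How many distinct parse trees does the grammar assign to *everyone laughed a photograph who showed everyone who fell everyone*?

Two of the 6 distinct bracketings:
[S [NP [Pron everyone]] [VP [V laughed] [NP [NP [Det a] [N photograph]] [RelC [Rel who] [VP [V showed] [NP [NP [Pron everyone]] [RelC [Rel who] [VP [V fell] [NP [Pron everyone]]]]]]]]]]
[S [NP [Pron everyone]] [VP [V laughed] [NP [NP [Det a] [N photograph]] [RelC [Rel who] [VP [V showed] [NP [NP [Pron everyone]] [RelC [Rel who] [VP [V fell]]]] [NP [Pron everyone]]]]]]]
The difference turns on whether VP → V is used at the relevant span, versus an alternative expansion of VP.

6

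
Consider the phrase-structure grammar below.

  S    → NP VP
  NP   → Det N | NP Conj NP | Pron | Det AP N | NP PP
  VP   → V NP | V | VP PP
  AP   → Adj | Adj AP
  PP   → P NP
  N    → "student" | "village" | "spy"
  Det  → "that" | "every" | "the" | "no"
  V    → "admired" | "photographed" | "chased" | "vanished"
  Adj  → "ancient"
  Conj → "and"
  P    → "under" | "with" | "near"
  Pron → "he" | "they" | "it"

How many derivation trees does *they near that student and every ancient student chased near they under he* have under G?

4

Two of the 4 distinct bracketings:
[S [NP [NP [NP [Pron they]] [PP [P near] [NP [Det that] [N student]]]] [Conj and] [NP [Det every] [AP [Adj ancient]] [N student]]] [VP [VP [V chased]] [PP [P near] [NP [NP [Pron they]] [PP [P under] [NP [Pron he]]]]]]]
[S [NP [NP [NP [Pron they]] [PP [P near] [NP [Det that] [N student]]]] [Conj and] [NP [Det every] [AP [Adj ancient]] [N student]]] [VP [VP [VP [V chased]] [PP [P near] [NP [Pron they]]]] [PP [P under] [NP [Pron he]]]]]
The trees differ in how a recursive rule is bracketed over the same span.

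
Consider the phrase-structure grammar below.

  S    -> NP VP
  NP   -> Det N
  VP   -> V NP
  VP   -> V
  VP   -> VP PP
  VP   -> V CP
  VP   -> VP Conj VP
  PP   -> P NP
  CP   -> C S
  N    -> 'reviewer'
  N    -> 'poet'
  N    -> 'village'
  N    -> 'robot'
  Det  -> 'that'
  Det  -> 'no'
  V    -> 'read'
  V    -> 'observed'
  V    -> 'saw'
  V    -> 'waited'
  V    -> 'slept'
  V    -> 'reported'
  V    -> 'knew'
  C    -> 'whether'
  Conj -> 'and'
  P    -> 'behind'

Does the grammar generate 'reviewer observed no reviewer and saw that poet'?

Ungrammatical

For S → NP VP, no prefix of the string parses as an NP.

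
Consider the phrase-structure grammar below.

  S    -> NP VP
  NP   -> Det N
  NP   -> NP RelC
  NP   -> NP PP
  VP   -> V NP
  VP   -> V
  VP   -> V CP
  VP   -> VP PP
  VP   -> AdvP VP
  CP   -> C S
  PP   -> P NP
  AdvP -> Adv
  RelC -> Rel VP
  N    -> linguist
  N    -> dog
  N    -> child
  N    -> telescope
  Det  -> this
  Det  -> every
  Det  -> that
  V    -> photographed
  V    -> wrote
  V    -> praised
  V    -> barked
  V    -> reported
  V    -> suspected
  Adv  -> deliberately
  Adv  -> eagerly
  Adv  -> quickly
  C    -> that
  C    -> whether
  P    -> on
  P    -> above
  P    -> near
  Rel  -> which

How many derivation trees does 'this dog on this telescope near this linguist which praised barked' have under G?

Two of the 5 distinct bracketings:
[S [NP [NP [NP [Det this] [N dog]] [PP [P on] [NP [NP [Det this] [N telescope]] [PP [P near] [NP [Det this] [N linguist]]]]]] [RelC [Rel which] [VP [V praised]]]] [VP [V barked]]]
[S [NP [NP [NP [NP [Det this] [N dog]] [PP [P on] [NP [Det this] [N telescope]]]] [PP [P near] [NP [Det this] [N linguist]]]] [RelC [Rel which] [VP [V praised]]]] [VP [V barked]]]
The trees differ in how a recursive rule is bracketed over the same span.

5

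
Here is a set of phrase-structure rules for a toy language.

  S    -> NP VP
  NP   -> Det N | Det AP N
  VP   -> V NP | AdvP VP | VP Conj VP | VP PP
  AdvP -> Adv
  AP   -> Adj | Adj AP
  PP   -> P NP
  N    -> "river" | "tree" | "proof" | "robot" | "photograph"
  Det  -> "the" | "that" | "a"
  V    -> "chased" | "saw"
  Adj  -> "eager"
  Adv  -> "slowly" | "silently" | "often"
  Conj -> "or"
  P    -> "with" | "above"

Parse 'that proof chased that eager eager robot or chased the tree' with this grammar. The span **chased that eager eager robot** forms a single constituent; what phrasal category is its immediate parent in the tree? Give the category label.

[S [NP [Det that] [N proof]] [VP [VP [V chased] [NP [Det that] [AP [Adj eager] [AP [Adj eager]]] [N robot]]] [Conj or] [VP [V chased] [NP [Det the] [N tree]]]]]
The span 'chased that eager eager robot' is the VP node built by VP → V NP.
Its mother is the VP built by VP → VP Conj VP.

VP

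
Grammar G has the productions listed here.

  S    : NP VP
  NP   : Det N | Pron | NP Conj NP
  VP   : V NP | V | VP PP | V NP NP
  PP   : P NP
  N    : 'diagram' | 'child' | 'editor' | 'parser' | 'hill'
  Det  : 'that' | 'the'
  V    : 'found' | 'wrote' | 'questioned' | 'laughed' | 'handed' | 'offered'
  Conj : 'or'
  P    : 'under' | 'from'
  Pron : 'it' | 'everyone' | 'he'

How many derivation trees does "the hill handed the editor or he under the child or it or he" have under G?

2

The two bracketings:
[S [NP [Det the] [N hill]] [VP [VP [V handed] [NP [NP [Det the] [N editor]] [Conj or] [NP [Pron he]]]] [PP [P under] [NP [NP [Det the] [N child]] [Conj or] [NP [NP [Pron it]] [Conj or] [NP [Pron he]]]]]]]
[S [NP [Det the] [N hill]] [VP [VP [V handed] [NP [NP [Det the] [N editor]] [Conj or] [NP [Pron he]]]] [PP [P under] [NP [NP [NP [Det the] [N child]] [Conj or] [NP [Pron it]]] [Conj or] [NP [Pron he]]]]]]
The trees differ in how a recursive rule is bracketed over the same span.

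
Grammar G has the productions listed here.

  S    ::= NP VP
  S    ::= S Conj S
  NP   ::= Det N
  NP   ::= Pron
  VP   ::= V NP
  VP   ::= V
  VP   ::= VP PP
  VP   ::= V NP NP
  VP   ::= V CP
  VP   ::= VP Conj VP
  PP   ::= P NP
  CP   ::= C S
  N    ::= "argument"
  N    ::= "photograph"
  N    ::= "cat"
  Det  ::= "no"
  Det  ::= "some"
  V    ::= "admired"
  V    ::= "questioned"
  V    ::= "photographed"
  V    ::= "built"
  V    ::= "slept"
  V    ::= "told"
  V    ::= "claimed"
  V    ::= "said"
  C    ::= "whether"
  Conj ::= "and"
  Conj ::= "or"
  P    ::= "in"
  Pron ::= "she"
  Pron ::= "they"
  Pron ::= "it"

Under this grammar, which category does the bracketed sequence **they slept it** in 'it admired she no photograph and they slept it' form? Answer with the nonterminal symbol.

S

S
  S
    NP
      Pron: it
    VP
      V: admired
      NP
        Pron: she
      NP
        Det: no
        N: photograph
  Conj: and
  S
    NP
      Pron: they
    VP
      V: slept
      NP
        Pron: it
The span 'they slept it' is the S node built by S → NP VP.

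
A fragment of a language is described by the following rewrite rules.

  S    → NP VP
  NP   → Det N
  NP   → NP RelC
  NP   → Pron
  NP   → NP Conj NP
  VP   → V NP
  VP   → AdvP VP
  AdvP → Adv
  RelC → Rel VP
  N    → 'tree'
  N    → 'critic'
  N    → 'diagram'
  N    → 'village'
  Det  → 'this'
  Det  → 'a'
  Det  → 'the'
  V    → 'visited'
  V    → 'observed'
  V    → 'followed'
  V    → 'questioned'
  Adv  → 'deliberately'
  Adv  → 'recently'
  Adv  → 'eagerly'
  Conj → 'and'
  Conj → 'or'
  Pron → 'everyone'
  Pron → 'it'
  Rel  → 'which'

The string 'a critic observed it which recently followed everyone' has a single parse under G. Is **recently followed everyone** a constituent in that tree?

[S [NP [Det a] [N critic]] [VP [V observed] [NP [NP [Pron it]] [RelC [Rel which] [VP [AdvP [Adv recently]] [VP [V followed] [NP [Pron everyone]]]]]]]]
The words 'recently followed everyone' are exhaustively dominated by a single VP node (built by VP → AdvP VP), so they form a constituent.

Yes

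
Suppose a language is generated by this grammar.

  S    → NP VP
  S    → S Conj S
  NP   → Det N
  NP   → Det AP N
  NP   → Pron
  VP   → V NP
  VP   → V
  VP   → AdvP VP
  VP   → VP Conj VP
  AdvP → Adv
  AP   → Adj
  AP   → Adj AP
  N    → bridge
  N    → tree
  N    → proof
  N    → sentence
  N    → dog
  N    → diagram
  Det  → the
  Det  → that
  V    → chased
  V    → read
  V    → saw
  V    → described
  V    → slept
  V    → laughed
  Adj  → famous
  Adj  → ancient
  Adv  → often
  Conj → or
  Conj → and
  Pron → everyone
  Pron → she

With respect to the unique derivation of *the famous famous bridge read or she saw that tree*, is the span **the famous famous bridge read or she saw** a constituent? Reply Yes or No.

[S [S [NP [Det the] [AP [Adj famous] [AP [Adj famous]]] [N bridge]] [VP [V read]]] [Conj or] [S [NP [Pron she]] [VP [V saw] [NP [Det that] [N tree]]]]]
The smallest constituent containing 'the famous famous bridge read or she saw' is the S spanning 'the famous famous bridge read or she saw that tree'; no single node in the tree dominates exactly the given words.

No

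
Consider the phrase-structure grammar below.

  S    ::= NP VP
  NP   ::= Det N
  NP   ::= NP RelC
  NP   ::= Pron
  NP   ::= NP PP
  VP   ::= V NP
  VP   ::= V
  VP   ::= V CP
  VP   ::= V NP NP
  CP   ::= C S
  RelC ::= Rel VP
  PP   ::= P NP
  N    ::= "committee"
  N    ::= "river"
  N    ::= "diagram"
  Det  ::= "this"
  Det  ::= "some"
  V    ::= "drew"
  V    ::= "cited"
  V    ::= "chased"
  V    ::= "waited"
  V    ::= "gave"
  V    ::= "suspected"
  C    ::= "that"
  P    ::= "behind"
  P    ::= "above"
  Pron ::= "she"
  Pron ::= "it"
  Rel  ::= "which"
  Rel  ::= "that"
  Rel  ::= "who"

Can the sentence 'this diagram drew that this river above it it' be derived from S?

Ungrammatical

For S → NP VP, the only prefix that parses as NP is 'this diagram', but the remainder 'drew that this river above it it' is not a VP under these rules.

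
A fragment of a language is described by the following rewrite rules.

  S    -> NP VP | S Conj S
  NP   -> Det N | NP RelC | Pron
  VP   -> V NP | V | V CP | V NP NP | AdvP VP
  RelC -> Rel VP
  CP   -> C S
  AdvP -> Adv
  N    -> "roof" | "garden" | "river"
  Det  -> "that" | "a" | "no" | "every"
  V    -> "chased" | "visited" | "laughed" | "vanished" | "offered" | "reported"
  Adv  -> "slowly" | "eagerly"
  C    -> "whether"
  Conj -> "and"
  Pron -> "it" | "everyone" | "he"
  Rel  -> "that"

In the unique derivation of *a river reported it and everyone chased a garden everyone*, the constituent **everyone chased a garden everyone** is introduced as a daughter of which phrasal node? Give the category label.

S

[S [S [NP [Det a] [N river]] [VP [V reported] [NP [Pron it]]]] [Conj and] [S [NP [Pron everyone]] [VP [V chased] [NP [Det a] [N garden]] [NP [Pron everyone]]]]]
The span 'everyone chased a garden everyone' is the S node built by S → NP VP.
Its mother is the S built by S → S Conj S.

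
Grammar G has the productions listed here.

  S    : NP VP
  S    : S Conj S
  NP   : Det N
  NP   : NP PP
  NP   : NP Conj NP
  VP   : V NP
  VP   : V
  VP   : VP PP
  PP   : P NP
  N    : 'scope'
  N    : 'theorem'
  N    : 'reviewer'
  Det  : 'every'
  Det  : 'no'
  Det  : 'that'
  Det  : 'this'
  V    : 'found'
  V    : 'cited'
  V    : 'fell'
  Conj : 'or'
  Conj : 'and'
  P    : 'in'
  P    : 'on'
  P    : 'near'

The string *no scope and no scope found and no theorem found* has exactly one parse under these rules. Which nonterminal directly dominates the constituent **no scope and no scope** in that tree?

S

[S [S [NP [NP [Det no] [N scope]] [Conj and] [NP [Det no] [N scope]]] [VP [V found]]] [Conj and] [S [NP [Det no] [N theorem]] [VP [V found]]]]
The span 'no scope and no scope' is the NP node built by NP → NP Conj NP.
Its mother is the S built by S → NP VP.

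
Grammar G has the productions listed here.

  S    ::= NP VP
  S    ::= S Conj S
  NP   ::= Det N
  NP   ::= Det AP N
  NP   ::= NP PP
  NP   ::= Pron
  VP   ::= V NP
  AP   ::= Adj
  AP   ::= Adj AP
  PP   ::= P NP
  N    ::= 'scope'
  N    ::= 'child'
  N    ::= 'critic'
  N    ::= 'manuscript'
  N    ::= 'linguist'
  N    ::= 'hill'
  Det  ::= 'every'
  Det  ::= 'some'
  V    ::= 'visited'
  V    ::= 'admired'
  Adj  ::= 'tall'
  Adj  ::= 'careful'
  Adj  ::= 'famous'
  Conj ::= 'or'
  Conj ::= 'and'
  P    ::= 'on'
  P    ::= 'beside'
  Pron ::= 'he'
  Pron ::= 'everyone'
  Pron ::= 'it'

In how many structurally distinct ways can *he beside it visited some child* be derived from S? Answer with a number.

1

[S [NP [NP [Pron he]] [PP [P beside] [NP [Pron it]]]] [VP [V visited] [NP [Det some] [N child]]]]
No rule offers an alternative attachment or grouping for any span, so this is the only derivation.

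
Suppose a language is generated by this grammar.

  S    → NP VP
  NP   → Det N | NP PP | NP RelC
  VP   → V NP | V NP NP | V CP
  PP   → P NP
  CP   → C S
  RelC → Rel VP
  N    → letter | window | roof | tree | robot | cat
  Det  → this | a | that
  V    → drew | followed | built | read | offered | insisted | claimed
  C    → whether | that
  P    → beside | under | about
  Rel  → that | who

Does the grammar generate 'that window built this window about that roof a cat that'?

Ungrammatical

For S → NP VP, the only prefix that parses as NP is 'that window', but the remainder 'built this window about that roof a cat that' is not a VP under these rules.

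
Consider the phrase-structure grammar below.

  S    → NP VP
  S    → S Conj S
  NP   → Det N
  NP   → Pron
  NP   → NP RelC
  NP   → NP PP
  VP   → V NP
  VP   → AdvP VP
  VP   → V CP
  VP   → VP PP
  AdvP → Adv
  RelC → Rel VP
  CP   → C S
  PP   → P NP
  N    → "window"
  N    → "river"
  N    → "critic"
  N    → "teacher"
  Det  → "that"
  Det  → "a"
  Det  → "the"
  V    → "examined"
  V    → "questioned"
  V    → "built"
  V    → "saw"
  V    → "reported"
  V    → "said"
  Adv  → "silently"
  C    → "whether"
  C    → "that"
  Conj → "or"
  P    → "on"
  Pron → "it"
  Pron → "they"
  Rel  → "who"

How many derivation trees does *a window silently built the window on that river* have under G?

3

Two of the 3 distinct bracketings:
[S [NP [Det a] [N window]] [VP [AdvP [Adv silently]] [VP [V built] [NP [NP [Det the] [N window]] [PP [P on] [NP [Det that] [N river]]]]]]]
[S [NP [Det a] [N window]] [VP [AdvP [Adv silently]] [VP [VP [V built] [NP [Det the] [N window]]] [PP [P on] [NP [Det that] [N river]]]]]]
The difference turns on whether NP → NP PP is used at the relevant span, versus an alternative expansion of NP.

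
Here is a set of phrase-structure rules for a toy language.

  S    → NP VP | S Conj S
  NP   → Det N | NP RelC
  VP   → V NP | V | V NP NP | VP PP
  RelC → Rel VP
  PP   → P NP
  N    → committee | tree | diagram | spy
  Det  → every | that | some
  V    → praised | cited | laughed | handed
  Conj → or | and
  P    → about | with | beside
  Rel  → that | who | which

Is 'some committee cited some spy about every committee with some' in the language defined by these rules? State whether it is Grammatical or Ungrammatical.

Ungrammatical

For S → NP VP, the only prefix that parses as NP is 'some committee', but the remainder 'cited some spy about every committee with some' is not a VP under these rules. The alternative S rule S → S Conj S likewise has no satisfying split.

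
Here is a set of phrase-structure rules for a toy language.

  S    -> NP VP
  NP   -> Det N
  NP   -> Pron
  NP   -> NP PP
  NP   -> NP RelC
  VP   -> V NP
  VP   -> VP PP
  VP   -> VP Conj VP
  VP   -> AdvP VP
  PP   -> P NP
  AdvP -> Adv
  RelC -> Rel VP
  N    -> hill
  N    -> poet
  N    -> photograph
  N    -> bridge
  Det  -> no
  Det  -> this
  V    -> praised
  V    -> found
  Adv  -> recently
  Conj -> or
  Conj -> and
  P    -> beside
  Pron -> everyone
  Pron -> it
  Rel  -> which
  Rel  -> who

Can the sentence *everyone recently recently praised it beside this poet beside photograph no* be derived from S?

A P word can never sit immediately before an N word in any string this grammar generates, so the substring 'beside photograph' rules out a derivation.

Ungrammatical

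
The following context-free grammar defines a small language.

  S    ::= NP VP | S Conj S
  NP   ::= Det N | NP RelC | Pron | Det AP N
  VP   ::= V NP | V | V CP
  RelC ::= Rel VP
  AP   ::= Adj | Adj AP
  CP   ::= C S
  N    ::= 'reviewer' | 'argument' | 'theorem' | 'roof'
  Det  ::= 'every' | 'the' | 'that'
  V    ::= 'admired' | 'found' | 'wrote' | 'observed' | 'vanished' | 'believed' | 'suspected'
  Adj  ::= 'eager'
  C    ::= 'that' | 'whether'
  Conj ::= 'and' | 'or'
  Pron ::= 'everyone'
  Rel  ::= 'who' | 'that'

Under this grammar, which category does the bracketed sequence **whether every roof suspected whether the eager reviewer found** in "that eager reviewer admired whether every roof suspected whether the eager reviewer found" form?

CP

[S [NP [Det that] [AP [Adj eager]] [N reviewer]] [VP [V admired] [CP [C whether] [S [NP [Det every] [N roof]] [VP [V suspected] [CP [C whether] [S [NP [Det the] [AP [Adj eager]] [N reviewer]] [VP [V found]]]]]]]]]
The span 'whether every roof suspected whether the eager reviewer found' is the CP node built by CP → C S.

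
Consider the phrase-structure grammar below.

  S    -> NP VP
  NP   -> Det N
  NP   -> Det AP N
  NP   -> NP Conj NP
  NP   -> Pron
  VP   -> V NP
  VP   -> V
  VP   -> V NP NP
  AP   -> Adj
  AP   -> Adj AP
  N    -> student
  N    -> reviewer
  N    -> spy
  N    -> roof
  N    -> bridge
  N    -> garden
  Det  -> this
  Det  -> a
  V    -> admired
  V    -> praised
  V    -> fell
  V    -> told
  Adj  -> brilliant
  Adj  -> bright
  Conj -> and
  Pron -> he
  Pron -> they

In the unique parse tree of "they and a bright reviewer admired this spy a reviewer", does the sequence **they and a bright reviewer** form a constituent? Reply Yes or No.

Yes

[S [NP [NP [Pron they]] [Conj and] [NP [Det a] [AP [Adj bright]] [N reviewer]]] [VP [V admired] [NP [Det this] [N spy]] [NP [Det a] [N reviewer]]]]
The words 'they and a bright reviewer' are exhaustively dominated by a single NP node (built by NP → NP Conj NP), so they form a constituent.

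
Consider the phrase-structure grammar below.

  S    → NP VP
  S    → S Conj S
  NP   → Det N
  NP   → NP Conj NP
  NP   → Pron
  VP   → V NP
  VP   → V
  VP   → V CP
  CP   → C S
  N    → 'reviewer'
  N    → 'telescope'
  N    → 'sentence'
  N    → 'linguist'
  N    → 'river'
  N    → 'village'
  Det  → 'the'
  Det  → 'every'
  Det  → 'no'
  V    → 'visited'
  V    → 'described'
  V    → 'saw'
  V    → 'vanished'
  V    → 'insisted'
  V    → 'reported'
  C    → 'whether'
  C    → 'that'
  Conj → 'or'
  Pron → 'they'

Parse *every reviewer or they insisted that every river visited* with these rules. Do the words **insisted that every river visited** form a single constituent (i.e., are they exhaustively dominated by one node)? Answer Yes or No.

Yes

[S [NP [NP [Det every] [N reviewer]] [Conj or] [NP [Pron they]]] [VP [V insisted] [CP [C that] [S [NP [Det every] [N river]] [VP [V visited]]]]]]
The words 'insisted that every river visited' are exhaustively dominated by a single VP node (built by VP → V CP), so they form a constituent.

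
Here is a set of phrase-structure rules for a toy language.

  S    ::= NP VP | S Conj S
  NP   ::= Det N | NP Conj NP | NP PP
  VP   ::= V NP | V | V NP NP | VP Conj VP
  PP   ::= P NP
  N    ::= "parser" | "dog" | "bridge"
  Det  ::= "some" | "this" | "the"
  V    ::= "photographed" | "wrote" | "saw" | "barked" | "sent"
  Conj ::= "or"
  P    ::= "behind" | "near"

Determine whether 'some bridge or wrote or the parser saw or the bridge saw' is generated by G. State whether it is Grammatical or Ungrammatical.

For S → NP VP, the only prefix that parses as NP is 'some bridge', but the remainder 'or wrote or the parser saw or the bridge saw' is not a VP under these rules. The alternative S rule S → S Conj S likewise has no satisfying split.

Ungrammatical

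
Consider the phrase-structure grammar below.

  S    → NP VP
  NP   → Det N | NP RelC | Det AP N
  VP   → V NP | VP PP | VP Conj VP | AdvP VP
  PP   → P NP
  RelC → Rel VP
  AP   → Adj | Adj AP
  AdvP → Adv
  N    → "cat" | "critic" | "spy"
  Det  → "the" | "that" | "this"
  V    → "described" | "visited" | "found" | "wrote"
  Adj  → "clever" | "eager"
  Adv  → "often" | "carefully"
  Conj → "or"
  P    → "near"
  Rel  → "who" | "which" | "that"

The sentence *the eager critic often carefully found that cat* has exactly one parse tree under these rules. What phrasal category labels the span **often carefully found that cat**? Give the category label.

VP

S
  NP
    Det: the
    AP
      Adj: eager
    N: critic
  VP
    AdvP
      Adv: often
    VP
      AdvP
        Adv: carefully
      VP
        V: found
        NP
          Det: that
          N: cat
The span 'often carefully found that cat' is the VP node built by VP → AdvP VP.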